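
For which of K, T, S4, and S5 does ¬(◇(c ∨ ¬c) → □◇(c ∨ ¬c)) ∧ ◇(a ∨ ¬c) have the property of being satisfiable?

T-tableau for the formula:
1. ¬(◇(c ∨ ¬c) → □◇(c ∨ ¬c)) ∧ ◇(a ∨ ¬c), w0
2. ¬(◇(c ∨ ¬c) → □◇(c ∨ ¬c)), w0
3. ◇(a ∨ ¬c), w0
4. ◇(c ∨ ¬c), w0
5. ¬□◇(c ∨ ¬c), w0
6. a ∨ ¬c, w1
7. ¬c, w1
8. c ∨ ¬c, w2
9. ¬c, w2
10. ¬◇(c ∨ ¬c), w3
11. ¬(c ∨ ¬c), w3
12. ¬c, w3
13. c, w3
Accessibility: w0Rw0, w0Rw1, w0Rw2, w0Rw3, w1Rw1, w2Rw2, w3Rw3
Branch closes: c and ¬c both at w3.
Every branch closes (one shown): unsatisfiable in T, hence also in S4, S5 (every S4/S5-frame is a T-frame).
K-tableau for the formula:
1. ¬(◇(c ∨ ¬c) → □◇(c ∨ ¬c)) ∧ ◇(a ∨ ¬c), w0
2. ¬(◇(c ∨ ¬c) → □◇(c ∨ ¬c)), w0
3. ◇(a ∨ ¬c), w0
4. ◇(c ∨ ¬c), w0
5. ¬□◇(c ∨ ¬c), w0
6. a ∨ ¬c, w1
7. ¬c, w1
8. c ∨ ¬c, w2
9. ¬c, w2
10. ¬◇(c ∨ ¬c), w3
Accessibility: w0Rw1, w0Rw2, w0Rw3
Complete open branch: satisfiable in K.

K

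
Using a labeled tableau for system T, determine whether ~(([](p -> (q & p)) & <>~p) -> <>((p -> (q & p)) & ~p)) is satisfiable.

Unsatisfiable

1. ~(([](p -> (q & p)) & <>~p) -> <>((p -> (q & p)) & ~p)), u
2. [](p -> (q & p)) & <>~p, u
3. ~<>((p -> (q & p)) & ~p), u
4. [](p -> (q & p)), u
5. <>~p, u
6. ~((p -> (q & p)) & ~p), u
7. p -> (q & p), u
8. p, u
9. q & p, u
10. q, u
11. ~p, v
12. ~((p -> (q & p)) & ~p), v
13. p -> (q & p), v
14. ~(p -> (q & p)), v
15. p, v
16. ~(q & p), v
Accessibility: uRu, uRv, vRv
Branch closes: p and ~p both at v.
Every branch closes; the branch above is one of them.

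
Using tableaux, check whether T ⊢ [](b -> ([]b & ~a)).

Tableau for the negation ~[](b -> ([]b & ~a)):
1. ~[](b -> ([]b & ~a)), 0
2. ~(b -> ([]b & ~a)), 1   [~[]-rule on 1: fresh world 1, 0R1]
3. b, 1   [~->-rule on 2]
4. ~([]b & ~a), 1   [~->-rule on 2]
5. a, 1   [~&-rule on 4 (branches; this branch)]
Accessibility: 0R0, 0R1, 1R1
The negation has an open branch (countermodel exists).

No, not valid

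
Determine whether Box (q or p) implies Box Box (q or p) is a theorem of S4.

Yes, valid

Tableau for the negation not (Box (q or p) implies Box Box (q or p)):
1. not (Box (q or p) implies Box Box (q or p)), u
2. Box (q or p), u
3. not Box Box (q or p), u
4. q or p, u
5. p, u
6. not Box (q or p), v
7. q or p, v
8. p, v
9. not (q or p), w
10. not q, w
11. not p, w
12. q or p, w
13. p, w
Accessibility: uRu, uRv, uRw, vRv, vRw, wRw
Branch closes: p and not p both at w.
All branches of the negation close; one closing branch shown above.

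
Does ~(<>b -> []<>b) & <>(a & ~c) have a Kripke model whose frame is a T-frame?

Yes, satisfiable

1. ~(<>b -> []<>b) & <>(a & ~c), u
2. ~(<>b -> []<>b), u   [&-rule on 1]
3. <>(a & ~c), u   [&-rule on 1]
4. <>b, u   [~->-rule on 2]
5. ~[]<>b, u   [~->-rule on 2]
6. a & ~c, v   [<>-rule on 3: fresh world v, uRv]
7. a, v   [&-rule on 6]
8. ~c, v   [&-rule on 6]
9. b, w   [<>-rule on 4: fresh world w, uRw]
10. ~<>b, x   [~[]-rule on 5: fresh world x, uRx]
11. ~b, x   [~<>-rule on 10 via xRx]
Accessibility: uRu, uRv, uRw, uRx, vRv, wRw, xRx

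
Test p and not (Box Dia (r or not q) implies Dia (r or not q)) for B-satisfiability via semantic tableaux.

No, unsatisfiable

1. p and not (Box Dia (r or not q) implies Dia (r or not q)), w0
2. p, w0   [and-rule on 1]
3. not (Box Dia (r or not q) implies Dia (r or not q)), w0   [and-rule on 1]
4. Box Dia (r or not q), w0   [neg-implies-rule on 3]
5. not Dia (r or not q), w0   [neg-implies-rule on 3]
6. Dia (r or not q), w0   [Box-rule on 4 via w0Rw0]
7. not (r or not q), w0   [neg-Dia-rule on 5 via w0Rw0]
8. not r, w0   [neg-or-rule on 7]
9. q, w0   [neg-or-rule on 7]
10. r or not q, w1   [Dia-rule on 6: fresh world w1, w0Rw1]
11. Dia (r or not q), w1   [Box-rule on 4 via w0Rw1]
12. not (r or not q), w1   [neg-Dia-rule on 5 via w0Rw1]
13. not r, w1   [neg-or-rule on 12]
14. q, w1   [neg-or-rule on 12]
15. not q, w1   [or-rule on 10 (branches; this branch)]
Accessibility: w0Rw0, w0Rw1, w1Rw0, w1Rw1
Branch closes: q and not q both at w1.
All branches of the tableau close; one closing branch shown above.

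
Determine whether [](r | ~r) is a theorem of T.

Tableau for the negation ~[](r | ~r):
1. ~[](r | ~r), 0
2. ~(r | ~r), 1
3. ~r, 1
4. r, 1
Accessibility: 0R0, 0R1, 1R1
Branch closes: r and ~r both at 1.
Every branch of the negation's tableau closes; the branch above is one of them.

Yes, valid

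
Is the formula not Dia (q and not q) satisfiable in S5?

Yes, satisfiable

1. not Dia (q and not q), 0
2. not (q and not q), 0
3. q, 0
Accessibility: 0R0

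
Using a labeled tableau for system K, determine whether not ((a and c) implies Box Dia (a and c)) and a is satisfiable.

Satisfiable

1. not ((a and c) implies Box Dia (a and c)) and a, 0
2. not ((a and c) implies Box Dia (a and c)), 0   [and-rule on 1]
3. a, 0   [and-rule on 1]
4. a and c, 0   [neg-implies-rule on 2]
5. not Box Dia (a and c), 0   [neg-implies-rule on 2]
6. c, 0   [and-rule on 4]
7. not Dia (a and c), 1   [neg-Box-rule on 5: fresh world 1, 0R1]
Accessibility: 0R1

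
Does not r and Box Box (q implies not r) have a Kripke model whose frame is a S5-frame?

Yes, satisfiable

1. not r and Box Box (q implies not r), u
2. not r, u
3. Box Box (q implies not r), u
4. Box (q implies not r), u
5. q implies not r, u
Accessibility: uRu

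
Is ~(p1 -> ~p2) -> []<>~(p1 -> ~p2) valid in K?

Tableau for the negation ~(~(p1 -> ~p2) -> []<>~(p1 -> ~p2)):
1. ~(~(p1 -> ~p2) -> []<>~(p1 -> ~p2)), w0
2. ~(p1 -> ~p2), w0
3. ~[]<>~(p1 -> ~p2), w0
4. p1, w0
5. p2, w0
6. ~<>~(p1 -> ~p2), w1
Accessibility: w0Rw1
The negation has an open branch (countermodel exists).

Not valid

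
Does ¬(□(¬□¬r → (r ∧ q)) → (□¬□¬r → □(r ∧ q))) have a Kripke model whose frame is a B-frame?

Unsatisfiable (every branch closes)

1. ¬(□(¬□¬r → (r ∧ q)) → (□¬□¬r → □(r ∧ q))), 0
2. □(¬□¬r → (r ∧ q)), 0
3. ¬(□¬□¬r → □(r ∧ q)), 0
4. □¬□¬r, 0
5. ¬□(r ∧ q), 0
6. ¬□¬r → (r ∧ q), 0
7. ¬□¬r, 0
8. □¬r, 0
9. ¬r, 0
10. ¬(r ∧ q), 1
11. ¬□¬r → (r ∧ q), 1
12. ¬□¬r, 1
13. ¬r, 1
14. ¬q, 1
15. □¬r, 1
16. r, 2
17. ¬□¬r → (r ∧ q), 2
18. ¬□¬r, 2
19. ¬r, 2
Accessibility: 0R0, 0R1, 0R2, 1R0, 1R1, 2R0, 2R2
Branch closes: r and ¬r both at 2.
All branches of the tableau close; one closing branch shown above.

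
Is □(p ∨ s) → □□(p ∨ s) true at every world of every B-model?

Tableau for the negation ¬(□(p ∨ s) → □□(p ∨ s)):
1. ¬(□(p ∨ s) → □□(p ∨ s)), 0
2. □(p ∨ s), 0
3. ¬□□(p ∨ s), 0
4. p ∨ s, 0
5. s, 0
6. ¬□(p ∨ s), 1
7. p ∨ s, 1
8. s, 1
9. ¬(p ∨ s), 2
10. ¬p, 2
11. ¬s, 2
Accessibility: 0R0, 0R1, 1R0, 1R1, 1R2, 2R1, 2R2
The negation has an open branch (countermodel exists).

Not valid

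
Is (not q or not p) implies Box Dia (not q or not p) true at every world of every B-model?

Yes, valid

Tableau for the negation not ((not q or not p) implies Box Dia (not q or not p)):
1. not ((not q or not p) implies Box Dia (not q or not p)), 0
2. not q or not p, 0
3. not Box Dia (not q or not p), 0
4. not p, 0
5. not Dia (not q or not p), 1
6. not (not q or not p), 0
7. q, 0
8. p, 0
Accessibility: 0R0, 0R1, 1R0, 1R1
Branch closes: p and not p both at 0.
Every branch of the negation's tableau closes; the branch above is one of them.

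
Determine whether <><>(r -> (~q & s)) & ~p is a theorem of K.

Tableau for the negation ~(<><>(r -> (~q & s)) & ~p):
1. ~(<><>(r -> (~q & s)) & ~p), w0
2. p, w0
The negation has an open branch (countermodel exists).

Not valid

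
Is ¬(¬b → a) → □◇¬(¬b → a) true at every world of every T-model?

No, not valid

Tableau for the negation ¬(¬(¬b → a) → □◇¬(¬b → a)):
1. ¬(¬(¬b → a) → □◇¬(¬b → a)), w0
2. ¬(¬b → a), w0
3. ¬□◇¬(¬b → a), w0
4. ¬b, w0
5. ¬a, w0
6. ¬◇¬(¬b → a), w1
7. ¬b → a, w1
8. a, w1
Accessibility: w0Rw0, w0Rw1, w1Rw1
The negation has an open branch (countermodel exists).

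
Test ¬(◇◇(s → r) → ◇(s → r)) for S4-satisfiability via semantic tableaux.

1. ¬(◇◇(s → r) → ◇(s → r)), u
2. ◇◇(s → r), u
3. ¬◇(s → r), u
4. ¬(s → r), u
5. s, u
6. ¬r, u
7. ◇(s → r), v
8. ¬(s → r), v
9. s, v
10. ¬r, v
11. s → r, w
12. ¬(s → r), w
13. s, w
14. ¬r, w
15. r, w
Accessibility: uRu, uRv, uRw, vRv, vRw, wRw
Branch closes: r and ¬r both at w.
(One branch shown.) All branches close.

Unsatisfiable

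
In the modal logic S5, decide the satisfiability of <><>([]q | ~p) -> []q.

1. <><>([]q | ~p) -> []q, u
2. []q, u
3. q, u
Accessibility: uRu

Yes, satisfiable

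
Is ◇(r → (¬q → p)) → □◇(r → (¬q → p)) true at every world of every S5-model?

Tableau for the negation ¬(◇(r → (¬q → p)) → □◇(r → (¬q → p))):
1. ¬(◇(r → (¬q → p)) → □◇(r → (¬q → p))), w0
2. ◇(r → (¬q → p)), w0
3. ¬□◇(r → (¬q → p)), w0
4. r → (¬q → p), w1
5. ¬q → p, w1
6. p, w1
7. ¬◇(r → (¬q → p)), w2
8. ¬(r → (¬q → p)), w0
9. r, w0
10. ¬(¬q → p), w0
11. ¬q, w0
12. ¬p, w0
13. ¬(r → (¬q → p)), w1
14. r, w1
15. ¬(¬q → p), w1
16. ¬q, w1
17. ¬p, w1
Accessibility: w0Rw0, w0Rw1, w0Rw2, w1Rw0, w1Rw1, w1Rw2, w2Rw0, w2Rw1, w2Rw2
Branch closes: p and ¬p both at w1.
All branches of the negation close; one closing branch shown above.

Yes, valid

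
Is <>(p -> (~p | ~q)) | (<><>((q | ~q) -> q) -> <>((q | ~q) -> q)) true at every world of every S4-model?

Tableau for the negation ~(<>(p -> (~p | ~q)) | (<><>((q | ~q) -> q) -> <>((q | ~q) -> q))):
1. ~(<>(p -> (~p | ~q)) | (<><>((q | ~q) -> q) -> <>((q | ~q) -> q))), 0
2. ~<>(p -> (~p | ~q)), 0   [~|-rule on 1]
3. ~(<><>((q | ~q) -> q) -> <>((q | ~q) -> q)), 0   [~|-rule on 1]
4. <><>((q | ~q) -> q), 0   [~->-rule on 3]
5. ~<>((q | ~q) -> q), 0   [~->-rule on 3]
6. ~(p -> (~p | ~q)), 0   [~<>-rule on 2 via 0R0]
7. p, 0   [~->-rule on 6]
8. ~(~p | ~q), 0   [~->-rule on 6]
9. q, 0   [~|-rule on 8]
10. ~((q | ~q) -> q), 0   [~<>-rule on 5 via 0R0]
11. q | ~q, 0   [~->-rule on 10]
12. ~q, 0   [~->-rule on 10]
Accessibility: 0R0
Branch closes: q and ~q both at 0.
Every branch of the negation's tableau closes; the branch above is one of them.

Valid in S4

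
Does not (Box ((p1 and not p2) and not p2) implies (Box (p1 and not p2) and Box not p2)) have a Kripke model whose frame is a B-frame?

1. not (Box ((p1 and not p2) and not p2) implies (Box (p1 and not p2) and Box not p2)), w0
2. Box ((p1 and not p2) and not p2), w0   [neg-implies-rule on 1]
3. not (Box (p1 and not p2) and Box not p2), w0   [neg-implies-rule on 1]
4. (p1 and not p2) and not p2, w0   [Box-rule on 2 via w0Rw0]
5. p1 and not p2, w0   [and-rule on 4]
6. not p2, w0   [and-rule on 4]
7. p1, w0   [and-rule on 5]
8. not Box (p1 and not p2), w0   [neg-and-rule on 3 (branches; this branch)]
9. not (p1 and not p2), w1   [neg-Box-rule on 8: fresh world w1, w0Rw1]
10. (p1 and not p2) and not p2, w1   [Box-rule on 2 via w0Rw1]
11. p1 and not p2, w1   [and-rule on 10]
12. not p2, w1   [and-rule on 10]
13. p1, w1   [and-rule on 11]
14. p2, w1   [neg-and-rule on 9 (branches; this branch)]
Accessibility: w0Rw0, w0Rw1, w1Rw0, w1Rw1
Branch closes: p2 and not p2 both at w1.
(One branch shown.) All branches close.

Unsatisfiable (every branch closes)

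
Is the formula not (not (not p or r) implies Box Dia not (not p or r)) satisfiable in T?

1. not (not (not p or r) implies Box Dia not (not p or r)), 0
2. not (not p or r), 0
3. not Box Dia not (not p or r), 0
4. p, 0
5. not r, 0
6. not Dia not (not p or r), 1
7. not p or r, 1
8. r, 1
Accessibility: 0R0, 0R1, 1R1

Satisfiable (open branch found)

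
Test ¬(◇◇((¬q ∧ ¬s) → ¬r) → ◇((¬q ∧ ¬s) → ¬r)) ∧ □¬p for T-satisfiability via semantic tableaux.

Satisfiable

1. ¬(◇◇((¬q ∧ ¬s) → ¬r) → ◇((¬q ∧ ¬s) → ¬r)) ∧ □¬p, 0
2. ¬(◇◇((¬q ∧ ¬s) → ¬r) → ◇((¬q ∧ ¬s) → ¬r)), 0
3. □¬p, 0
4. ◇◇((¬q ∧ ¬s) → ¬r), 0
5. ¬◇((¬q ∧ ¬s) → ¬r), 0
6. ¬p, 0
7. ¬((¬q ∧ ¬s) → ¬r), 0
8. ¬q ∧ ¬s, 0
9. r, 0
10. ¬q, 0
11. ¬s, 0
12. ◇((¬q ∧ ¬s) → ¬r), 1
13. ¬p, 1
14. ¬((¬q ∧ ¬s) → ¬r), 1
15. ¬q ∧ ¬s, 1
16. r, 1
17. ¬q, 1
18. ¬s, 1
19. (¬q ∧ ¬s) → ¬r, 2
20. ¬r, 2
Accessibility: 0R0, 0R1, 1R1, 1R2, 2R2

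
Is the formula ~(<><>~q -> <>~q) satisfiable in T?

1. ~(<><>~q -> <>~q), w0
2. <><>~q, w0
3. ~<>~q, w0
4. q, w0
5. <>~q, w1
6. q, w1
7. ~q, w2
Accessibility: w0Rw0, w0Rw1, w1Rw1, w1Rw2, w2Rw2

Yes, satisfiable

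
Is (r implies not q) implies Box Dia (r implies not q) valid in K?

Tableau for the negation not ((r implies not q) implies Box Dia (r implies not q)):
1. not ((r implies not q) implies Box Dia (r implies not q)), u
2. r implies not q, u
3. not Box Dia (r implies not q), u
4. not q, u
5. not Dia (r implies not q), v
Accessibility: uRv
The negation has an open branch (countermodel exists).

Invalid (countermodel exists)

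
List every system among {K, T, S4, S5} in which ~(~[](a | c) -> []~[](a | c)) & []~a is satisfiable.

S5-tableau for the formula:
1. ~(~[](a | c) -> []~[](a | c)) & []~a, 0
2. ~(~[](a | c) -> []~[](a | c)), 0
3. []~a, 0
4. ~[](a | c), 0
5. ~[]~[](a | c), 0
6. ~a, 0
7. ~(a | c), 1
8. ~a, 1
9. ~c, 1
10. [](a | c), 2
11. ~a, 2
12. a | c, 0
13. a | c, 1
14. a | c, 2
15. c, 0
16. c, 1
Accessibility: 0R0, 0R1, 0R2, 1R0, 1R1, 1R2, 2R0, 2R1, 2R2
Branch closes: c and ~c both at 1.
Every branch closes (one shown): unsatisfiable in S5.
S4-tableau for the formula:
1. ~(~[](a | c) -> []~[](a | c)) & []~a, 0
2. ~(~[](a | c) -> []~[](a | c)), 0
3. []~a, 0
4. ~[](a | c), 0
5. ~[]~[](a | c), 0
6. ~a, 0
7. ~(a | c), 1
8. ~a, 1
9. ~c, 1
10. [](a | c), 2
11. ~a, 2
12. a | c, 2
13. c, 2
Accessibility: 0R0, 0R1, 0R2, 1R1, 2R2
Complete open branch: satisfiable in S4, hence also in K, T (this S4-model is also a K-model and a T-model).

K, T, S4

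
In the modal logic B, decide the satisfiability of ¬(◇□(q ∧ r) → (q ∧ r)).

1. ¬(◇□(q ∧ r) → (q ∧ r)), u
2. ◇□(q ∧ r), u   [¬→-rule on 1]
3. ¬(q ∧ r), u   [¬→-rule on 1]
4. ¬r, u   [¬∧-rule on 3 (branches; this branch)]
5. □(q ∧ r), v   [◇-rule on 2: fresh world v, uRv]
6. q ∧ r, u   [□-rule on 5 via vRu]
7. q, u   [∧-rule on 6]
8. r, u   [∧-rule on 6]
Accessibility: uRu, uRv, vRu, vRv
Branch closes: r and ¬r both at u.
All branches of the tableau close; one closing branch shown above.

Unsatisfiable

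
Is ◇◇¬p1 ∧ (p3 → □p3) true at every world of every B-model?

Not valid

Tableau for the negation ¬(◇◇¬p1 ∧ (p3 → □p3)):
1. ¬(◇◇¬p1 ∧ (p3 → □p3)), u
2. ¬(p3 → □p3), u   [¬∧-rule on 1 (branches; this branch)]
3. p3, u   [¬→-rule on 2]
4. ¬□p3, u   [¬→-rule on 2]
5. ¬p3, v   [¬□-rule on 4: fresh world v, uRv]
Accessibility: uRu, uRv, vRu, vRv
The negation has an open branch (countermodel exists).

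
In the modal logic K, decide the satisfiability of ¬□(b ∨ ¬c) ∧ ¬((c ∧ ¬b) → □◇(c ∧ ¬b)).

Yes, satisfiable

1. ¬□(b ∨ ¬c) ∧ ¬((c ∧ ¬b) → □◇(c ∧ ¬b)), w0
2. ¬□(b ∨ ¬c), w0
3. ¬((c ∧ ¬b) → □◇(c ∧ ¬b)), w0
4. c ∧ ¬b, w0
5. ¬□◇(c ∧ ¬b), w0
6. c, w0
7. ¬b, w0
8. ¬(b ∨ ¬c), w1
9. ¬b, w1
10. c, w1
11. ¬◇(c ∧ ¬b), w2
Accessibility: w0Rw1, w0Rw2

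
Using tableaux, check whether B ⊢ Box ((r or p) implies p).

Invalid (countermodel exists)

Tableau for the negation not Box ((r or p) implies p):
1. not Box ((r or p) implies p), 0
2. not ((r or p) implies p), 1
3. r or p, 1
4. not p, 1
5. r, 1
Accessibility: 0R0, 0R1, 1R0, 1R1
The negation has an open branch (countermodel exists).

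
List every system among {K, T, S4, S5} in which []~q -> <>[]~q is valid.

K-tableau for the negation ~([]~q -> <>[]~q):
1. ~([]~q -> <>[]~q), 0
2. []~q, 0
3. ~<>[]~q, 0
Complete open branch: countermodel on a K-frame, so not valid in K.
T-tableau for the negation ~([]~q -> <>[]~q):
1. ~([]~q -> <>[]~q), 0
2. []~q, 0
3. ~<>[]~q, 0
4. ~q, 0
5. ~[]~q, 0
6. q, 1
7. ~q, 1
Accessibility: 0R0, 0R1, 1R1
Branch closes: q and ~q both at 1.
Every branch closes (one shown): valid in T, hence also in S4, S5 (every theorem of T is a theorem of S4 and S5).

T, S4, S5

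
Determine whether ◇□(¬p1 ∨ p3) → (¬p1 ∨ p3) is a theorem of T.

Not valid

Tableau for the negation ¬(◇□(¬p1 ∨ p3) → (¬p1 ∨ p3)):
1. ¬(◇□(¬p1 ∨ p3) → (¬p1 ∨ p3)), u
2. ◇□(¬p1 ∨ p3), u
3. ¬(¬p1 ∨ p3), u
4. p1, u
5. ¬p3, u
6. □(¬p1 ∨ p3), v
7. ¬p1 ∨ p3, v
8. p3, v
Accessibility: uRu, uRv, vRv
The negation has an open branch (countermodel exists).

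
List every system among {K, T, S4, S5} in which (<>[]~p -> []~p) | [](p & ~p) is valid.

S5-tableau for the negation ~((<>[]~p -> []~p) | [](p & ~p)):
1. ~((<>[]~p -> []~p) | [](p & ~p)), u
2. ~(<>[]~p -> []~p), u
3. ~[](p & ~p), u
4. <>[]~p, u
5. ~[]~p, u
6. ~(p & ~p), v
7. ~p, v
8. []~p, w
9. ~p, u
10. ~p, w
11. p, x
12. ~p, x
Accessibility: uRu, uRv, uRw, uRx, vRu, vRv, vRw, vRx, wRu, wRv, wRw, wRx, xRu, xRv, xRw, xRx
Branch closes: p and ~p both at x.
Every branch closes (one shown): valid in S5.
S4-tableau for the negation ~((<>[]~p -> []~p) | [](p & ~p)):
1. ~((<>[]~p -> []~p) | [](p & ~p)), u
2. ~(<>[]~p -> []~p), u
3. ~[](p & ~p), u
4. <>[]~p, u
5. ~[]~p, u
6. ~(p & ~p), v
7. p, v
8. []~p, w
9. ~p, w
10. p, x
Accessibility: uRu, uRv, uRw, uRx, vRv, wRw, xRx
Complete open branch: countermodel on an S4-frame, so not valid in S4, nor in K, T (the same frame is also a K-frame and a T-frame).

S5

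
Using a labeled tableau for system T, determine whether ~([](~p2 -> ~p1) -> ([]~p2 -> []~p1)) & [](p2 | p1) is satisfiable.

1. ~([](~p2 -> ~p1) -> ([]~p2 -> []~p1)) & [](p2 | p1), 0
2. ~([](~p2 -> ~p1) -> ([]~p2 -> []~p1)), 0   [&-rule on 1]
3. [](p2 | p1), 0   [&-rule on 1]
4. [](~p2 -> ~p1), 0   [~->-rule on 2]
5. ~([]~p2 -> []~p1), 0   [~->-rule on 2]
6. []~p2, 0   [~->-rule on 5]
7. ~[]~p1, 0   [~->-rule on 5]
8. p2 | p1, 0   [[]-rule on 3 via 0R0]
9. ~p2 -> ~p1, 0   [[]-rule on 4 via 0R0]
10. ~p2, 0   [[]-rule on 6 via 0R0]
11. p1, 0   [|-rule on 8 (branches; this branch)]
12. ~p1, 0   [->-rule on 9 (branches; this branch)]
Accessibility: 0R0
Branch closes: p1 and ~p1 both at 0.
(One branch shown.) All branches close.

No, unsatisfiable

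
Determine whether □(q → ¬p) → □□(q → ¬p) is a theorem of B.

No, not valid

Tableau for the negation ¬(□(q → ¬p) → □□(q → ¬p)):
1. ¬(□(q → ¬p) → □□(q → ¬p)), 0
2. □(q → ¬p), 0   [¬→-rule on 1]
3. ¬□□(q → ¬p), 0   [¬→-rule on 1]
4. q → ¬p, 0   [□-rule on 2 via 0R0]
5. ¬p, 0   [→-rule on 4 (branches; this branch)]
6. ¬□(q → ¬p), 1   [¬□-rule on 3: fresh world 1, 0R1]
7. q → ¬p, 1   [□-rule on 2 via 0R1]
8. ¬p, 1   [→-rule on 7 (branches; this branch)]
9. ¬(q → ¬p), 2   [¬□-rule on 6: fresh world 2, 1R2]
10. q, 2   [¬→-rule on 9]
11. p, 2   [¬→-rule on 9]
Accessibility: 0R0, 0R1, 1R0, 1R1, 1R2, 2R1, 2R2
The negation has an open branch (countermodel exists).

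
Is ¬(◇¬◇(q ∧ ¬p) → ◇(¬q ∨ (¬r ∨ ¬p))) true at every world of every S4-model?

Tableau for the negation ◇¬◇(q ∧ ¬p) → ◇(¬q ∨ (¬r ∨ ¬p)):
1. ◇¬◇(q ∧ ¬p) → ◇(¬q ∨ (¬r ∨ ¬p)), w0
2. ◇(¬q ∨ (¬r ∨ ¬p)), w0
3. ¬q ∨ (¬r ∨ ¬p), w1
4. ¬r ∨ ¬p, w1
5. ¬p, w1
Accessibility: w0Rw0, w0Rw1, w1Rw1
The negation has an open branch (countermodel exists).

Invalid (countermodel exists)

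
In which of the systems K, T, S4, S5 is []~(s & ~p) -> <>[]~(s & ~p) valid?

T, S4, S5

T-tableau for the negation ~([]~(s & ~p) -> <>[]~(s & ~p)):
1. ~([]~(s & ~p) -> <>[]~(s & ~p)), u
2. []~(s & ~p), u
3. ~<>[]~(s & ~p), u
4. ~(s & ~p), u
5. ~[]~(s & ~p), u
6. p, u
7. s & ~p, v
8. s, v
9. ~p, v
10. ~(s & ~p), v
11. ~[]~(s & ~p), v
12. p, v
Accessibility: uRu, uRv, vRv
Branch closes: p and ~p both at v.
Every branch closes (one shown): valid in T, hence also in S4, S5 (every theorem of T is a theorem of S4 and S5).
K-tableau for the negation ~([]~(s & ~p) -> <>[]~(s & ~p)):
1. ~([]~(s & ~p) -> <>[]~(s & ~p)), u
2. []~(s & ~p), u
3. ~<>[]~(s & ~p), u
Complete open branch: countermodel on a K-frame, so not valid in K.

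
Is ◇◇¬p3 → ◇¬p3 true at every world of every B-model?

Tableau for the negation ¬(◇◇¬p3 → ◇¬p3):
1. ¬(◇◇¬p3 → ◇¬p3), 0
2. ◇◇¬p3, 0
3. ¬◇¬p3, 0
4. p3, 0
5. ◇¬p3, 1
6. p3, 1
7. ¬p3, 2
Accessibility: 0R0, 0R1, 1R0, 1R1, 1R2, 2R1, 2R2
The negation has an open branch (countermodel exists).

Not valid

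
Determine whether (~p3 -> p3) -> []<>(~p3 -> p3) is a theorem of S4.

Tableau for the negation ~((~p3 -> p3) -> []<>(~p3 -> p3)):
1. ~((~p3 -> p3) -> []<>(~p3 -> p3)), w0
2. ~p3 -> p3, w0   [~->-rule on 1]
3. ~[]<>(~p3 -> p3), w0   [~->-rule on 1]
4. p3, w0   [->-rule on 2 (branches; this branch)]
5. ~<>(~p3 -> p3), w1   [~[]-rule on 3: fresh world w1, w0Rw1]
6. ~(~p3 -> p3), w1   [~<>-rule on 5 via w1Rw1]
7. ~p3, w1   [~->-rule on 6]
Accessibility: w0Rw0, w0Rw1, w1Rw1
The negation has an open branch (countermodel exists).

Invalid (countermodel exists)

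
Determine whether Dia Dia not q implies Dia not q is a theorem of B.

Tableau for the negation not (Dia Dia not q implies Dia not q):
1. not (Dia Dia not q implies Dia not q), u
2. Dia Dia not q, u
3. not Dia not q, u
4. q, u
5. Dia not q, v
6. q, v
7. not q, w
Accessibility: uRu, uRv, vRu, vRv, vRw, wRv, wRw
The negation has an open branch (countermodel exists).

Invalid (countermodel exists)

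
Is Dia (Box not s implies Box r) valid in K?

No, not valid

Tableau for the negation not Dia (Box not s implies Box r):
1. not Dia (Box not s implies Box r), u
The negation has an open branch (countermodel exists).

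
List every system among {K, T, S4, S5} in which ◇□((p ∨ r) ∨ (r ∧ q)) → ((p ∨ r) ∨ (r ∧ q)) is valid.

S5-tableau for the negation ¬(◇□((p ∨ r) ∨ (r ∧ q)) → ((p ∨ r) ∨ (r ∧ q))):
1. ¬(◇□((p ∨ r) ∨ (r ∧ q)) → ((p ∨ r) ∨ (r ∧ q))), u
2. ◇□((p ∨ r) ∨ (r ∧ q)), u
3. ¬((p ∨ r) ∨ (r ∧ q)), u
4. ¬(p ∨ r), u
5. ¬(r ∧ q), u
6. ¬p, u
7. ¬r, u
8. ¬q, u
9. □((p ∨ r) ∨ (r ∧ q)), v
10. (p ∨ r) ∨ (r ∧ q), u
11. (p ∨ r) ∨ (r ∧ q), v
12. p ∨ r, u
13. r ∧ q, v
14. r, v
15. q, v
16. r, u
Accessibility: uRu, uRv, vRu, vRv
Branch closes: r and ¬r both at u.
Every branch closes (one shown): valid in S5.
S4-tableau for the negation ¬(◇□((p ∨ r) ∨ (r ∧ q)) → ((p ∨ r) ∨ (r ∧ q))):
1. ¬(◇□((p ∨ r) ∨ (r ∧ q)) → ((p ∨ r) ∨ (r ∧ q))), u
2. ◇□((p ∨ r) ∨ (r ∧ q)), u
3. ¬((p ∨ r) ∨ (r ∧ q)), u
4. ¬(p ∨ r), u
5. ¬(r ∧ q), u
6. ¬p, u
7. ¬r, u
8. ¬q, u
9. □((p ∨ r) ∨ (r ∧ q)), v
10. (p ∨ r) ∨ (r ∧ q), v
11. r ∧ q, v
12. r, v
13. q, v
Accessibility: uRu, uRv, vRv
Complete open branch: countermodel on an S4-frame, so not valid in S4, nor in K, T (the same frame is also a K-frame and a T-frame).

S5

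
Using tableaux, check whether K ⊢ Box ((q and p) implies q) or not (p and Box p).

Valid

Tableau for the negation not (Box ((q and p) implies q) or not (p and Box p)):
1. not (Box ((q and p) implies q) or not (p and Box p)), w0
2. not Box ((q and p) implies q), w0   [neg-or-rule on 1]
3. p and Box p, w0   [neg-or-rule on 1]
4. p, w0   [and-rule on 3]
5. Box p, w0   [and-rule on 3]
6. not ((q and p) implies q), w1   [neg-Box-rule on 2: fresh world w1, w0Rw1]
7. q and p, w1   [neg-implies-rule on 6]
8. not q, w1   [neg-implies-rule on 6]
9. q, w1   [and-rule on 7]
10. p, w1   [and-rule on 7]
Accessibility: w0Rw1
Branch closes: q and not q both at w1.
All branches of the negation close; one closing branch shown above.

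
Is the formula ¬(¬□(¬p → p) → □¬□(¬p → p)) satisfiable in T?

Satisfiable (open branch found)

1. ¬(¬□(¬p → p) → □¬□(¬p → p)), 0
2. ¬□(¬p → p), 0
3. ¬□¬□(¬p → p), 0
4. ¬(¬p → p), 1
5. ¬p, 1
6. □(¬p → p), 2
7. ¬p → p, 2
8. p, 2
Accessibility: 0R0, 0R1, 0R2, 1R1, 2R2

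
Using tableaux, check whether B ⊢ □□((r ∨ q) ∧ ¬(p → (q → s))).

Tableau for the negation ¬□□((r ∨ q) ∧ ¬(p → (q → s))):
1. ¬□□((r ∨ q) ∧ ¬(p → (q → s))), 0
2. ¬□((r ∨ q) ∧ ¬(p → (q → s))), 1   [¬□-rule on 1: fresh world 1, 0R1]
3. ¬((r ∨ q) ∧ ¬(p → (q → s))), 2   [¬□-rule on 2: fresh world 2, 1R2]
4. p → (q → s), 2   [¬∧-rule on 3 (branches; this branch)]
5. q → s, 2   [→-rule on 4 (branches; this branch)]
6. s, 2   [→-rule on 5 (branches; this branch)]
Accessibility: 0R0, 0R1, 1R0, 1R1, 1R2, 2R1, 2R2
The negation has an open branch (countermodel exists).

Invalid (countermodel exists)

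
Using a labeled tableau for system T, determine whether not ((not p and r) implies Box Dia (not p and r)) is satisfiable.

Yes, satisfiable

1. not ((not p and r) implies Box Dia (not p and r)), 0
2. not p and r, 0   [neg-implies-rule on 1]
3. not Box Dia (not p and r), 0   [neg-implies-rule on 1]
4. not p, 0   [and-rule on 2]
5. r, 0   [and-rule on 2]
6. not Dia (not p and r), 1   [neg-Box-rule on 3: fresh world 1, 0R1]
7. not (not p and r), 1   [neg-Dia-rule on 6 via 1R1]
8. not r, 1   [neg-and-rule on 7 (branches; this branch)]
Accessibility: 0R0, 0R1, 1R1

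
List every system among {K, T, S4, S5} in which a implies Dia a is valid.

T, S4, S5

K-tableau for the negation not (a implies Dia a):
1. not (a implies Dia a), u
2. a, u
3. not Dia a, u
Complete open branch: countermodel on a K-frame, so not valid in K.
T-tableau for the negation not (a implies Dia a):
1. not (a implies Dia a), u
2. a, u
3. not Dia a, u
4. not a, u
Accessibility: uRu
Branch closes: a and not a both at u.
Every branch closes (one shown): valid in T, hence also in S4, S5 (every theorem of T is a theorem of S4 and S5).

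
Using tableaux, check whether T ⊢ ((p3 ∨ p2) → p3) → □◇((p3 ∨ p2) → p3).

Tableau for the negation ¬(((p3 ∨ p2) → p3) → □◇((p3 ∨ p2) → p3)):
1. ¬(((p3 ∨ p2) → p3) → □◇((p3 ∨ p2) → p3)), w0
2. (p3 ∨ p2) → p3, w0   [¬→-rule on 1]
3. ¬□◇((p3 ∨ p2) → p3), w0   [¬→-rule on 1]
4. p3, w0   [→-rule on 2 (branches; this branch)]
5. ¬◇((p3 ∨ p2) → p3), w1   [¬□-rule on 3: fresh world w1, w0Rw1]
6. ¬((p3 ∨ p2) → p3), w1   [¬◇-rule on 5 via w1Rw1]
7. p3 ∨ p2, w1   [¬→-rule on 6]
8. ¬p3, w1   [¬→-rule on 6]
9. p2, w1   [∨-rule on 7 (branches; this branch)]
Accessibility: w0Rw0, w0Rw1, w1Rw1
The negation has an open branch (countermodel exists).

Not valid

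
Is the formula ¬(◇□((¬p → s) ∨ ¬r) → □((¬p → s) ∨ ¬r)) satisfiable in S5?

1. ¬(◇□((¬p → s) ∨ ¬r) → □((¬p → s) ∨ ¬r)), w0
2. ◇□((¬p → s) ∨ ¬r), w0   [¬→-rule on 1]
3. ¬□((¬p → s) ∨ ¬r), w0   [¬→-rule on 1]
4. □((¬p → s) ∨ ¬r), w1   [◇-rule on 2: fresh world w1, w0Rw1]
5. (¬p → s) ∨ ¬r, w0   [□-rule on 4 via w1Rw0]
6. (¬p → s) ∨ ¬r, w1   [□-rule on 4 via w1Rw1]
7. ¬p → s, w0   [∨-rule on 5 (branches; this branch)]
8. ¬p → s, w1   [∨-rule on 6 (branches; this branch)]
9. s, w0   [→-rule on 7 (branches; this branch)]
10. s, w1   [→-rule on 8 (branches; this branch)]
11. ¬((¬p → s) ∨ ¬r), w2   [¬□-rule on 3: fresh world w2, w0Rw2]
12. ¬(¬p → s), w2   [¬∨-rule on 11]
13. r, w2   [¬∨-rule on 11]
14. ¬p, w2   [¬→-rule on 12]
15. ¬s, w2   [¬→-rule on 12]
16. (¬p → s) ∨ ¬r, w2   [□-rule on 4 via w1Rw2]
17. ¬p → s, w2   [∨-rule on 16 (branches; this branch)]
18. s, w2   [→-rule on 17 (branches; this branch)]
Accessibility: w0Rw0, w0Rw1, w0Rw2, w1Rw0, w1Rw1, w1Rw2, w2Rw0, w2Rw1, w2Rw2
Branch closes: s and ¬s both at w2.
(One branch shown.) All branches close.

Unsatisfiable (every branch closes)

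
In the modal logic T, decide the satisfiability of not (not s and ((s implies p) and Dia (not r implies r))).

1. not (not s and ((s implies p) and Dia (not r implies r))), 0
2. not ((s implies p) and Dia (not r implies r)), 0
3. not Dia (not r implies r), 0
4. not (not r implies r), 0
5. not r, 0
Accessibility: 0R0

Satisfiable (open branch found)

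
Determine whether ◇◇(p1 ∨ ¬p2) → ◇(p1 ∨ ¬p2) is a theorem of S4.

Tableau for the negation ¬(◇◇(p1 ∨ ¬p2) → ◇(p1 ∨ ¬p2)):
1. ¬(◇◇(p1 ∨ ¬p2) → ◇(p1 ∨ ¬p2)), w0
2. ◇◇(p1 ∨ ¬p2), w0   [¬→-rule on 1]
3. ¬◇(p1 ∨ ¬p2), w0   [¬→-rule on 1]
4. ¬(p1 ∨ ¬p2), w0   [¬◇-rule on 3 via w0Rw0]
5. ¬p1, w0   [¬∨-rule on 4]
6. p2, w0   [¬∨-rule on 4]
7. ◇(p1 ∨ ¬p2), w1   [◇-rule on 2: fresh world w1, w0Rw1]
8. ¬(p1 ∨ ¬p2), w1   [¬◇-rule on 3 via w0Rw1]
9. ¬p1, w1   [¬∨-rule on 8]
10. p2, w1   [¬∨-rule on 8]
11. p1 ∨ ¬p2, w2   [◇-rule on 7: fresh world w2, w1Rw2]
12. ¬(p1 ∨ ¬p2), w2   [¬◇-rule on 3 via w0Rw2]
13. ¬p1, w2   [¬∨-rule on 12]
14. p2, w2   [¬∨-rule on 12]
15. ¬p2, w2   [∨-rule on 11 (branches; this branch)]
Accessibility: w0Rw0, w0Rw1, w0Rw2, w1Rw1, w1Rw2, w2Rw2
Branch closes: p2 and ¬p2 both at w2.
Every branch of the negation's tableau closes; the branch above is one of them.

Yes, valid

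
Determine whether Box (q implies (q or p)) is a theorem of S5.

Tableau for the negation not Box (q implies (q or p)):
1. not Box (q implies (q or p)), 0
2. not (q implies (q or p)), 1
3. q, 1
4. not (q or p), 1
5. not q, 1
6. not p, 1
Accessibility: 0R0, 0R1, 1R0, 1R1
Branch closes: q and not q both at 1.
All branches of the negation close; one closing branch shown above.

Valid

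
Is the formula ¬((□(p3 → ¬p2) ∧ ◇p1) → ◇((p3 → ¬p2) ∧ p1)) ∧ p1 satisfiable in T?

No, unsatisfiable

1. ¬((□(p3 → ¬p2) ∧ ◇p1) → ◇((p3 → ¬p2) ∧ p1)) ∧ p1, w0
2. ¬((□(p3 → ¬p2) ∧ ◇p1) → ◇((p3 → ¬p2) ∧ p1)), w0
3. p1, w0
4. □(p3 → ¬p2) ∧ ◇p1, w0
5. ¬◇((p3 → ¬p2) ∧ p1), w0
6. □(p3 → ¬p2), w0
7. ◇p1, w0
8. ¬((p3 → ¬p2) ∧ p1), w0
9. p3 → ¬p2, w0
10. ¬(p3 → ¬p2), w0
11. p3, w0
12. p2, w0
13. ¬p2, w0
Accessibility: w0Rw0
Branch closes: p2 and ¬p2 both at w0.
All branches of the tableau close; one closing branch shown above.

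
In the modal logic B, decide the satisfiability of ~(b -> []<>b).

1. ~(b -> []<>b), w0
2. b, w0   [~->-rule on 1]
3. ~[]<>b, w0   [~->-rule on 1]
4. ~<>b, w1   [~[]-rule on 3: fresh world w1, w0Rw1]
5. ~b, w0   [~<>-rule on 4 via w1Rw0]
Accessibility: w0Rw0, w0Rw1, w1Rw0, w1Rw1
Branch closes: b and ~b both at w0.
All branches of the tableau close; one closing branch shown above.

No, unsatisfiable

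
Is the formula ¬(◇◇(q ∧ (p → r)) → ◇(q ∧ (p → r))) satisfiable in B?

1. ¬(◇◇(q ∧ (p → r)) → ◇(q ∧ (p → r))), 0
2. ◇◇(q ∧ (p → r)), 0
3. ¬◇(q ∧ (p → r)), 0
4. ¬(q ∧ (p → r)), 0
5. ¬(p → r), 0
6. p, 0
7. ¬r, 0
8. ◇(q ∧ (p → r)), 1
9. ¬(q ∧ (p → r)), 1
10. ¬(p → r), 1
11. p, 1
12. ¬r, 1
13. q ∧ (p → r), 2
14. q, 2
15. p → r, 2
16. r, 2
Accessibility: 0R0, 0R1, 1R0, 1R1, 1R2, 2R1, 2R2

Yes, satisfiable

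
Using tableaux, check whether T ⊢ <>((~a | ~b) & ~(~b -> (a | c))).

Tableau for the negation ~<>((~a | ~b) & ~(~b -> (a | c))):
1. ~<>((~a | ~b) & ~(~b -> (a | c))), 0
2. ~((~a | ~b) & ~(~b -> (a | c))), 0   [~<>-rule on 1 via 0R0]
3. ~b -> (a | c), 0   [~&-rule on 2 (branches; this branch)]
4. a | c, 0   [->-rule on 3 (branches; this branch)]
5. c, 0   [|-rule on 4 (branches; this branch)]
Accessibility: 0R0
The negation has an open branch (countermodel exists).

Invalid (countermodel exists)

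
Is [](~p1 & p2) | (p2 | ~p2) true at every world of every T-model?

Tableau for the negation ~([](~p1 & p2) | (p2 | ~p2)):
1. ~([](~p1 & p2) | (p2 | ~p2)), 0
2. ~[](~p1 & p2), 0
3. ~(p2 | ~p2), 0
4. ~p2, 0
5. p2, 0
Accessibility: 0R0
Branch closes: p2 and ~p2 both at 0.
All branches of the negation close; one closing branch shown above.

Valid in T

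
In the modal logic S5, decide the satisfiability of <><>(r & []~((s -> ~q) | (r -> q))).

1. <><>(r & []~((s -> ~q) | (r -> q))), 0
2. <>(r & []~((s -> ~q) | (r -> q))), 1
3. r & []~((s -> ~q) | (r -> q)), 2
4. r, 2
5. []~((s -> ~q) | (r -> q)), 2
6. ~((s -> ~q) | (r -> q)), 0
7. ~(s -> ~q), 0
8. ~(r -> q), 0
9. s, 0
10. q, 0
11. r, 0
12. ~q, 0
Accessibility: 0R0, 0R1, 0R2, 1R0, 1R1, 1R2, 2R0, 2R1, 2R2
Branch closes: q and ~q both at 0.
All branches of the tableau close; one closing branch shown above.

No, unsatisfiable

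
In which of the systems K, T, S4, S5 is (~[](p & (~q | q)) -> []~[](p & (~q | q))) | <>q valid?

S5

S5-tableau for the negation ~((~[](p & (~q | q)) -> []~[](p & (~q | q))) | <>q):
1. ~((~[](p & (~q | q)) -> []~[](p & (~q | q))) | <>q), w0
2. ~(~[](p & (~q | q)) -> []~[](p & (~q | q))), w0
3. ~<>q, w0
4. ~[](p & (~q | q)), w0
5. ~[]~[](p & (~q | q)), w0
6. ~q, w0
7. ~(p & (~q | q)), w1
8. ~q, w1
9. ~p, w1
10. [](p & (~q | q)), w2
11. ~q, w2
12. p & (~q | q), w0
13. p, w0
14. ~q | q, w0
15. p & (~q | q), w1
16. p, w1
17. ~q | q, w1
Accessibility: w0Rw0, w0Rw1, w0Rw2, w1Rw0, w1Rw1, w1Rw2, w2Rw0, w2Rw1, w2Rw2
Branch closes: p and ~p both at w1.
Every branch closes (one shown): valid in S5.
S4-tableau for the negation ~((~[](p & (~q | q)) -> []~[](p & (~q | q))) | <>q):
1. ~((~[](p & (~q | q)) -> []~[](p & (~q | q))) | <>q), w0
2. ~(~[](p & (~q | q)) -> []~[](p & (~q | q))), w0
3. ~<>q, w0
4. ~[](p & (~q | q)), w0
5. ~[]~[](p & (~q | q)), w0
6. ~q, w0
7. ~(p & (~q | q)), w1
8. ~q, w1
9. ~p, w1
10. [](p & (~q | q)), w2
11. ~q, w2
12. p & (~q | q), w2
13. p, w2
14. ~q | q, w2
Accessibility: w0Rw0, w0Rw1, w0Rw2, w1Rw1, w2Rw2
Complete open branch: countermodel on an S4-frame, so not valid in S4, nor in K, T (the same frame is also a K-frame and a T-frame).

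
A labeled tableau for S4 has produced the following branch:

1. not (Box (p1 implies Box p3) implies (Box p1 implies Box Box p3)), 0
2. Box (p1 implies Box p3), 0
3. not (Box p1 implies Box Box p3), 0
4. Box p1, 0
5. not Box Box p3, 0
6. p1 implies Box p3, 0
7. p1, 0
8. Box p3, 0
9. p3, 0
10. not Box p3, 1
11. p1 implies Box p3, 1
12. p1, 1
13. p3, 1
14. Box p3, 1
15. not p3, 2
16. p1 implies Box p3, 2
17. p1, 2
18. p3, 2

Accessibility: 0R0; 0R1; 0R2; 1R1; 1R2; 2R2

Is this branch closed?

Closed

Both p3 and not p3 appear at 2.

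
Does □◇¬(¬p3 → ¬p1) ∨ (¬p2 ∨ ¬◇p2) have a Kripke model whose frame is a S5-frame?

1. □◇¬(¬p3 → ¬p1) ∨ (¬p2 ∨ ¬◇p2), u
2. ¬p2 ∨ ¬◇p2, u   [∨-rule on 1 (branches; this branch)]
3. ¬◇p2, u   [∨-rule on 2 (branches; this branch)]
4. ¬p2, u   [¬◇-rule on 3 via uRu]
Accessibility: uRu

Yes, satisfiable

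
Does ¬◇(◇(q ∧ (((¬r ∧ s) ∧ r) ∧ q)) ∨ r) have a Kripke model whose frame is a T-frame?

1. ¬◇(◇(q ∧ (((¬r ∧ s) ∧ r) ∧ q)) ∨ r), w0
2. ¬(◇(q ∧ (((¬r ∧ s) ∧ r) ∧ q)) ∨ r), w0
3. ¬◇(q ∧ (((¬r ∧ s) ∧ r) ∧ q)), w0
4. ¬r, w0
5. ¬(q ∧ (((¬r ∧ s) ∧ r) ∧ q)), w0
6. ¬(((¬r ∧ s) ∧ r) ∧ q), w0
7. ¬q, w0
Accessibility: w0Rw0

Satisfiable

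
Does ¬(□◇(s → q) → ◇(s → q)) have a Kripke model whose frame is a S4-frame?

1. ¬(□◇(s → q) → ◇(s → q)), 0
2. □◇(s → q), 0
3. ¬◇(s → q), 0
4. ◇(s → q), 0
5. ¬(s → q), 0
6. s, 0
7. ¬q, 0
8. s → q, 1
9. ◇(s → q), 1
10. ¬(s → q), 1
11. s, 1
12. ¬q, 1
13. q, 1
Accessibility: 0R0, 0R1, 1R1
Branch closes: q and ¬q both at 1.
Every branch closes; the branch above is one of them.

Unsatisfiable (every branch closes)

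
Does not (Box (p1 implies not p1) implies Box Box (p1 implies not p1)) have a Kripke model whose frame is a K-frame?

1. not (Box (p1 implies not p1) implies Box Box (p1 implies not p1)), 0
2. Box (p1 implies not p1), 0
3. not Box Box (p1 implies not p1), 0
4. not Box (p1 implies not p1), 1
5. p1 implies not p1, 1
6. not p1, 1
7. not (p1 implies not p1), 2
8. p1, 2
Accessibility: 0R1, 1R2

Satisfiable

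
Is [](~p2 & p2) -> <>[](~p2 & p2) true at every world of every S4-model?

Yes, valid

Tableau for the negation ~([](~p2 & p2) -> <>[](~p2 & p2)):
1. ~([](~p2 & p2) -> <>[](~p2 & p2)), u
2. [](~p2 & p2), u
3. ~<>[](~p2 & p2), u
4. ~p2 & p2, u
5. ~p2, u
6. p2, u
Accessibility: uRu
Branch closes: p2 and ~p2 both at u.
Every branch of the negation's tableau closes; the branch above is one of them.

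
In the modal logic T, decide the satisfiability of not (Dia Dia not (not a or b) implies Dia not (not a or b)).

1. not (Dia Dia not (not a or b) implies Dia not (not a or b)), w0
2. Dia Dia not (not a or b), w0   [neg-implies-rule on 1]
3. not Dia not (not a or b), w0   [neg-implies-rule on 1]
4. not a or b, w0   [neg-Dia-rule on 3 via w0Rw0]
5. b, w0   [or-rule on 4 (branches; this branch)]
6. Dia not (not a or b), w1   [Dia-rule on 2: fresh world w1, w0Rw1]
7. not a or b, w1   [neg-Dia-rule on 3 via w0Rw1]
8. b, w1   [or-rule on 7 (branches; this branch)]
9. not (not a or b), w2   [Dia-rule on 6: fresh world w2, w1Rw2]
10. a, w2   [neg-or-rule on 9]
11. not b, w2   [neg-or-rule on 9]
Accessibility: w0Rw0, w0Rw1, w1Rw1, w1Rw2, w2Rw2

Satisfiable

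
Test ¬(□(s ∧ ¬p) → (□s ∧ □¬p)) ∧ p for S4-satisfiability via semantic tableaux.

1. ¬(□(s ∧ ¬p) → (□s ∧ □¬p)) ∧ p, 0
2. ¬(□(s ∧ ¬p) → (□s ∧ □¬p)), 0
3. p, 0
4. □(s ∧ ¬p), 0
5. ¬(□s ∧ □¬p), 0
6. s ∧ ¬p, 0
7. s, 0
8. ¬p, 0
Accessibility: 0R0
Branch closes: p and ¬p both at 0.
All branches of the tableau close; one closing branch shown above.

No, unsatisfiable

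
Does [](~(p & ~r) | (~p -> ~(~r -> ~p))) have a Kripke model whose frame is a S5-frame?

1. [](~(p & ~r) | (~p -> ~(~r -> ~p))), w0
2. ~(p & ~r) | (~p -> ~(~r -> ~p)), w0
3. ~p -> ~(~r -> ~p), w0
4. ~(~r -> ~p), w0
5. ~r, w0
6. p, w0
Accessibility: w0Rw0

Satisfiable (open branch found)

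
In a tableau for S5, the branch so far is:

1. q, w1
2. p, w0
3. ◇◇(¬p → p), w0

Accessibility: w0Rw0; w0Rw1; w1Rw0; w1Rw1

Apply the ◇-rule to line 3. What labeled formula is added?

a fresh world w2 with w0Rw2, and ◇(¬p → p) at w2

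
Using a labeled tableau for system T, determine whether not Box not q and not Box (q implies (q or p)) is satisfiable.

Unsatisfiable

1. not Box not q and not Box (q implies (q or p)), w0
2. not Box not q, w0   [and-rule on 1]
3. not Box (q implies (q or p)), w0   [and-rule on 1]
4. q, w1   [neg-Box-rule on 2: fresh world w1, w0Rw1]
5. not (q implies (q or p)), w2   [neg-Box-rule on 3: fresh world w2, w0Rw2]
6. q, w2   [neg-implies-rule on 5]
7. not (q or p), w2   [neg-implies-rule on 5]
8. not q, w2   [neg-or-rule on 7]
9. not p, w2   [neg-or-rule on 7]
Accessibility: w0Rw0, w0Rw1, w0Rw2, w1Rw1, w2Rw2
Branch closes: q and not q both at w2.
(One branch shown.) All branches close.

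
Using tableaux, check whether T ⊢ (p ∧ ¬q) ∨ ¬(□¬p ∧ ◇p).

Yes, valid

Tableau for the negation ¬((p ∧ ¬q) ∨ ¬(□¬p ∧ ◇p)):
1. ¬((p ∧ ¬q) ∨ ¬(□¬p ∧ ◇p)), w0
2. ¬(p ∧ ¬q), w0
3. □¬p ∧ ◇p, w0
4. □¬p, w0
5. ◇p, w0
6. ¬p, w0
7. q, w0
8. p, w1
9. ¬p, w1
Accessibility: w0Rw0, w0Rw1, w1Rw1
Branch closes: p and ¬p both at w1.
All branches of the negation close; one closing branch shown above.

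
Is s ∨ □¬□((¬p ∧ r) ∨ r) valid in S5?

No, not valid

Tableau for the negation ¬(s ∨ □¬□((¬p ∧ r) ∨ r)):
1. ¬(s ∨ □¬□((¬p ∧ r) ∨ r)), 0
2. ¬s, 0
3. ¬□¬□((¬p ∧ r) ∨ r), 0
4. □((¬p ∧ r) ∨ r), 1
5. (¬p ∧ r) ∨ r, 0
6. (¬p ∧ r) ∨ r, 1
7. r, 0
8. r, 1
Accessibility: 0R0, 0R1, 1R0, 1R1
The negation has an open branch (countermodel exists).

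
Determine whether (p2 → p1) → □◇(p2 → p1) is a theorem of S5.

Tableau for the negation ¬((p2 → p1) → □◇(p2 → p1)):
1. ¬((p2 → p1) → □◇(p2 → p1)), w0
2. p2 → p1, w0
3. ¬□◇(p2 → p1), w0
4. p1, w0
5. ¬◇(p2 → p1), w1
6. ¬(p2 → p1), w0
7. p2, w0
8. ¬p1, w0
Accessibility: w0Rw0, w0Rw1, w1Rw0, w1Rw1
Branch closes: p1 and ¬p1 both at w0.
All branches of the negation close; one closing branch shown above.

Valid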